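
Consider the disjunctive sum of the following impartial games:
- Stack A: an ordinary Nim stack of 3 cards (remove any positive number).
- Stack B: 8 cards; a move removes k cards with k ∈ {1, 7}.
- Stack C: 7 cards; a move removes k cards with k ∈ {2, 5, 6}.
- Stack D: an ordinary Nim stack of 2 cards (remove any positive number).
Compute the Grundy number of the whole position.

2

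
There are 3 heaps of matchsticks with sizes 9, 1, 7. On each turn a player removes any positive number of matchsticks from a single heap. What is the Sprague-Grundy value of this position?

15

Compute the nim-sum pairwise:
9 ⊕ 1 = 8
8 ⊕ 7 = 15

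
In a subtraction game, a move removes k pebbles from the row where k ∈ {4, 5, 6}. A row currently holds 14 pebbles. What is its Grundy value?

1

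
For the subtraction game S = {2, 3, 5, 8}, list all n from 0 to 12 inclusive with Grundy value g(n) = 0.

Compute g(0), g(1), … for moves {2, 3, 5, 8}:
k:     0  1  2  3  4  5  6  7  8  9 10 11 12
g(k):  0  0  1  1  2  2  3  0  4  1  3  0  4
The P-positions (g = 0) in 0..12 are 0, 1, 7, 11.

0, 1, 7, 11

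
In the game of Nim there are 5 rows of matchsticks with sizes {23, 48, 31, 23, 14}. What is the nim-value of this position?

Nim-sum: 23 ⊕ 48 ⊕ 31 ⊕ 23 ⊕ 14 = 33.

33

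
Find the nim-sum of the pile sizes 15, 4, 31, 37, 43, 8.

18

Nim-sum: 15 ⊕ 4 ⊕ 31 ⊕ 37 ⊕ 43 ⊕ 8 = 18.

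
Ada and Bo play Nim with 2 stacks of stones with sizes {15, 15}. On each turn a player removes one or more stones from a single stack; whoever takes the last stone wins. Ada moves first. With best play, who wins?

In binary:
  1111  (15)
  1111  (15)
  ----
  0000  (0)
The nim-sum is 0, so this is a P-position: the player to move is in a losing position under optimal play; Ada is about to move from it and so loses — Bo wins.

Bo wins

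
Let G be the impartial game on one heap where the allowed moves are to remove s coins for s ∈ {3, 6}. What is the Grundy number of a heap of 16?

2

Grundy values for subtraction set {3, 6}:
k:     0  1  2  3  4  5  6  7  8  9 10 11 12 13 14 15 16
g(k):  0  0  0  1  1  1  2  2  2  0  0  0  1  1  1  2  2
So g(16) = 2.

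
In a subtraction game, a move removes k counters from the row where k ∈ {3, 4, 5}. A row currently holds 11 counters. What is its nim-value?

1

Compute g(0), g(1), … for moves {3, 4, 5}:
g(0) = mex{} = 0
g(1) = mex{} = 0
g(2) = mex{} = 0
g(3) = mex{0} = 1
g(4) = mex{0} = 1
g(5) = mex{0} = 1
g(6) = mex{0,1} = 2
g(7) = mex{0,1} = 2
g(8) = mex{1} = 0
g(9) = mex{1,2} = 0
g(10) = mex{1,2} = 0
g(11) = mex{0,2} = 1
So g(11) = 1.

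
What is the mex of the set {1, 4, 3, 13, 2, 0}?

The values 0, 1, 2, 3, 4 are all present; 5 is the first non-negative integer missing from the set.

5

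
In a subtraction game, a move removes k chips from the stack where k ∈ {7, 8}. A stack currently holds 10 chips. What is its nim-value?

Compute g(0), g(1), … for moves {7, 8}:
g(0) = mex{} = 0
g(1) = mex{} = 0
g(2) = mex{} = 0
g(3) = mex{} = 0
g(4) = mex{} = 0
g(5) = mex{} = 0
g(6) = mex{} = 0
g(7) = mex{0} = 1
g(8) = mex{0} = 1
g(9) = mex{0} = 1
g(10) = mex{0} = 1
So g(10) = 1.

1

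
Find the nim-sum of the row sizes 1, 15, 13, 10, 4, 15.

2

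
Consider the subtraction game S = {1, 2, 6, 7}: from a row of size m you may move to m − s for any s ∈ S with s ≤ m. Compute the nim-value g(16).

0

Compute g(0), g(1), … for moves {1, 2, 6, 7}:
k:     0  1  2  3  4  5  6  7  8  9 10 11 12 13 14 15 16
g(k):  0  1  2  0  1  2  3  4  0  1  2  0  1  2  3  4  0
So g(16) = 0.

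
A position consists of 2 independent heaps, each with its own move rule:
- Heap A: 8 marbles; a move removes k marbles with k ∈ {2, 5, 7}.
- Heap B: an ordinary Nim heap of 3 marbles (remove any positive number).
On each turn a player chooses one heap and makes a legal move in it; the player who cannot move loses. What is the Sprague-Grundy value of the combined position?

1

Grundy values for heap A (subtraction set {2, 5, 7}):
k:     0  1  2  3  4  5  6  7  8
g(k):  0  0  1  1  0  2  1  3  2
So g(8) = 2.
Heap B is a plain Nim heap of size 3, so its Grundy value is 3.
The value of a disjunctive sum is the nim-sum of the parts.
Combined value = 2 ⊕ 3 = 1.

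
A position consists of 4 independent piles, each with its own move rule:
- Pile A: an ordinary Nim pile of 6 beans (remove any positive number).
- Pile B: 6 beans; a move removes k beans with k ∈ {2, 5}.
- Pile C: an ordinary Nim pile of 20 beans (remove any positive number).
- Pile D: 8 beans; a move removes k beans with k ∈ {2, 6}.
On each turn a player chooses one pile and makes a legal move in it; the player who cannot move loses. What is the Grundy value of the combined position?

19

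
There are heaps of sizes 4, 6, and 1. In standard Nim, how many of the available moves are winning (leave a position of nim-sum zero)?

1

Nim-sum: 4 ⊕ 6 ⊕ 1 = 3.
The overall nim-sum is X = 3. A heap of size p has a winning move iff p XOR X < p (reduce it to p XOR X).
  4: 4 XOR 3 = 7 ≥ 4 — no move.
  6: 6 XOR 3 = 5 < 6 — winning move (to 5).
  1: 1 XOR 3 = 2 ≥ 1 — no move.
That gives 1 winning move.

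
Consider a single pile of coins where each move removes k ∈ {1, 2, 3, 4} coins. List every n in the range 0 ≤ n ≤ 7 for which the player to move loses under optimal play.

0, 5

Compute g(0), g(1), … for moves {1, 2, 3, 4}:
g(0) = mex{} = 0
g(1) = mex{0} = 1
g(2) = mex{0,1} = 2
g(3) = mex{0,1,2} = 3
g(4) = mex{0,1,2,3} = 4
g(5) = mex{1,2,3,4} = 0
g(6) = mex{0,2,3,4} = 1
g(7) = mex{0,1,3,4} = 2
The P-positions (g = 0) in 0..7 are 0, 5.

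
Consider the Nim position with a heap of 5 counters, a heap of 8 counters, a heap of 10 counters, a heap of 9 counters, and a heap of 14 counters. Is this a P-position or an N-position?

P-position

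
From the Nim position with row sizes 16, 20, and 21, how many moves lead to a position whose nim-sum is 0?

3

Write each in binary and XOR column by column:
  10000  (16)
  10100  (20)
  10101  (21)
  -----
  10001  (17)
The overall nim-sum is X = 17. A row of size p has a winning move iff p XOR X < p (reduce it to p XOR X).
  16: 16 XOR 17 = 1 < 16 — winning move (to 1).
  20: 20 XOR 17 = 5 < 20 — winning move (to 5).
  21: 21 XOR 17 = 4 < 21 — winning move (to 4).
That gives 3 winning moves.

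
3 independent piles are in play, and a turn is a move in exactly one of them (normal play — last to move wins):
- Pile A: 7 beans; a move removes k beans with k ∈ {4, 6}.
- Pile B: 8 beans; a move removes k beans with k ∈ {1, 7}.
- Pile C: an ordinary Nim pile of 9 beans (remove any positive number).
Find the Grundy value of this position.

Grundy values for pile A (subtraction set {4, 6}):
k:     0  1  2  3  4  5  6  7
g(k):  0  0  0  0  1  1  1  1
So g(7) = 1.
Grundy values for pile B (subtraction set {1, 7}):
g(0) = mex{} = 0
g(1) = mex{0} = 1
g(2) = mex{1} = 0
g(3) = mex{0} = 1
g(4) = mex{1} = 0
g(5) = mex{0} = 1
g(6) = mex{1} = 0
g(7) = mex{0} = 1
g(8) = mex{1} = 0
So g(8) = 0.
Pile C is a plain Nim pile of size 9, so its Grundy value is 9.
By the Sprague-Grundy theorem, the Grundy value of a sum of independent games is the XOR of the component values.
Combined value = 1 XOR 0 XOR 9 = 8.

8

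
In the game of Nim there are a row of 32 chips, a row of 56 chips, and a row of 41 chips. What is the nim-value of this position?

Nim-sum: 32 ⊕ 56 ⊕ 41 = 49.

49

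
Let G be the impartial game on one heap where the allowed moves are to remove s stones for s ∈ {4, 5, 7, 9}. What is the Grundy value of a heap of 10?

2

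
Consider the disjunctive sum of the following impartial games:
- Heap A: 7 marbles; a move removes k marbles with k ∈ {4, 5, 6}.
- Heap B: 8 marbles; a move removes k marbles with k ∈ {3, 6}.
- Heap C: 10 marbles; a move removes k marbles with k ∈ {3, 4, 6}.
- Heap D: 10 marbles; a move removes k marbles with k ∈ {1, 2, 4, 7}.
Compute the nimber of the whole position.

2

Grundy values for heap A (subtraction set {4, 5, 6}):
k:     0  1  2  3  4  5  6  7
g(k):  0  0  0  0  1  1  1  1
So g(7) = 1.
For heap B, compute g(0), g(1), … with moves {3, 6}:
g(0) = mex{} = 0
g(1) = mex{} = 0
g(2) = mex{} = 0
g(3) = mex{0} = 1
g(4) = mex{0} = 1
g(5) = mex{0} = 1
g(6) = mex{0,1} = 2
g(7) = mex{0,1} = 2
g(8) = mex{0,1} = 2
So g(8) = 2.
Grundy values for heap C (subtraction set {3, 4, 6}):
k:     0  1  2  3  4  5  6  7  8  9 10
g(k):  0  0  0  1  1  1  2  2  2  0  0
So g(10) = 0.
Build the Grundy sequence for heap D with g(k) = mex{g(k−s) : s ∈ {1, 2, 4, 7}, s ≤ k}:
g(0) = mex{} = 0
g(1) = mex{0} = 1
g(2) = mex{0,1} = 2
g(3) = mex{1,2} = 0
g(4) = mex{0,2} = 1
g(5) = mex{0,1} = 2
g(6) = mex{1,2} = 0
g(7) = mex{0,2} = 1
g(8) = mex{0,1} = 2
g(9) = mex{1,2} = 0
g(10) = mex{0,2} = 1
So g(10) = 1.
The value of a disjunctive sum is the nim-sum of the parts.
Combined value = 1 XOR 2 XOR 0 XOR 1 = 2.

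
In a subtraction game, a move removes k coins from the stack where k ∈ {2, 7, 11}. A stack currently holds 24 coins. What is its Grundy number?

1

Grundy values for subtraction set {2, 7, 11}:
k:     0  1  2  3  4  5  6  7  8  9 10 11 12 13 14 15 16 17 18 19 20 21 22 23 24
g(k):  0  0  1  1  0  0  1  1  2  0  0  1  1  0  0  1  1  2  0  0  1  1  0  0  1
So g(24) = 1.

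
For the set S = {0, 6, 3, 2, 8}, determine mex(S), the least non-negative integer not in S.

0 is in the set but 1 is not, so the mex is 1.

1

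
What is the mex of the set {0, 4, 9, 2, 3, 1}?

The values 0, 1, 2, 3, 4 are all present; 5 is the first non-negative integer missing from the set.

5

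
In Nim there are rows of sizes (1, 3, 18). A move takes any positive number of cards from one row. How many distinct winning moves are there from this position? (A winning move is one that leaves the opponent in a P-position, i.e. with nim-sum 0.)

Nim-sum: 1 ^ 3 ^ 18 = 16.
The overall nim-sum is X = 16. A row of size p has a winning move iff p XOR X < p (reduce it to p XOR X).
  1: 1 XOR 16 = 17 ≥ 1 — no move.
  3: 3 XOR 16 = 19 ≥ 3 — no move.
  18: 18 XOR 16 = 2 < 18 — winning move (to 2).
That gives 1 winning move.

1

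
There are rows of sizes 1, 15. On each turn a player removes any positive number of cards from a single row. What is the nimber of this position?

14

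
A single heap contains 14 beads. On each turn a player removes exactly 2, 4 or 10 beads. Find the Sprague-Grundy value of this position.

1

Build the Grundy sequence with g(k) = mex{g(k−s) : s ∈ {2, 4, 10}, s ≤ k}:
k:     0  1  2  3  4  5  6  7  8  9 10 11 12 13 14
g(k):  0  0  1  1  2  2  0  0  1  1  2  2  0  0  1
So g(14) = 1.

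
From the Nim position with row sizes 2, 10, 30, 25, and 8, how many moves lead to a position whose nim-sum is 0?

1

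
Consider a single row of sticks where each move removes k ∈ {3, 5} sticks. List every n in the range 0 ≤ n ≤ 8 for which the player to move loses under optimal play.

0, 1, 2, 8

Build the Grundy sequence with g(k) = mex{g(k−s) : s ∈ {3, 5}, s ≤ k}:
k:     0  1  2  3  4  5  6  7  8
g(k):  0  0  0  1  1  1  2  2  0
The P-positions (g = 0) in 0..8 are 0, 1, 2, 8.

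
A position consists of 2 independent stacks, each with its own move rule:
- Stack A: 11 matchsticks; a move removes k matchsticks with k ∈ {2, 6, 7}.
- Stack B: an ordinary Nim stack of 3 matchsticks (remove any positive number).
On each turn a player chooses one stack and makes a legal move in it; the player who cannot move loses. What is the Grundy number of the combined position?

2

For stack A, compute g(0), g(1), … with moves {2, 6, 7}:
g(0) = mex{} = 0
g(1) = mex{} = 0
g(2) = mex{0} = 1
g(3) = mex{0} = 1
g(4) = mex{1} = 0
g(5) = mex{1} = 0
g(6) = mex{0} = 1
g(7) = mex{0} = 1
g(8) = mex{0,1} = 2
g(9) = mex{1} = 0
g(10) = mex{0,1,2} = 3
g(11) = mex{0} = 1
So g(11) = 1.
Stack B is a plain Nim stack of size 3, so its Grundy value is 3.
The value of a disjunctive sum is the nim-sum of the parts.
Combined value = 1 ⊕ 3 = 2.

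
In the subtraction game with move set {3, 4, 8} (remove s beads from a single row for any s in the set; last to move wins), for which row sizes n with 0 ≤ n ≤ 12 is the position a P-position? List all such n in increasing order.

0, 1, 2, 7, 12

Build the Grundy sequence with g(k) = mex{g(k−s) : s ∈ {3, 4, 8}, s ≤ k}:
k:     0  1  2  3  4  5  6  7  8  9 10 11 12
g(k):  0  0  0  1  1  1  2  0  2  3  1  3  0
The P-positions (g = 0) in 0..12 are 0, 1, 2, 7, 12.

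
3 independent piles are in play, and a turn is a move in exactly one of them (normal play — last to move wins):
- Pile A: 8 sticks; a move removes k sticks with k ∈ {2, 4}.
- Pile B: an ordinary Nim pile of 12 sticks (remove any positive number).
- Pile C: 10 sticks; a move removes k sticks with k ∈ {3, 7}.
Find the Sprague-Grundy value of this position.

Build the Grundy sequence for pile A with g(k) = mex{g(k−s) : s ∈ {2, 4}, s ≤ k}:
g(0) = mex{} = 0
g(1) = mex{} = 0
g(2) = mex{0} = 1
g(3) = mex{0} = 1
g(4) = mex{0,1} = 2
g(5) = mex{0,1} = 2
g(6) = mex{1,2} = 0
g(7) = mex{1,2} = 0
g(8) = mex{0,2} = 1
So g(8) = 1.
Pile B is a plain Nim pile of size 12, so its Grundy value is 12.
Grundy values for pile C (subtraction set {3, 7}):
g(0) = mex{} = 0
g(1) = mex{} = 0
g(2) = mex{} = 0
g(3) = mex{0} = 1
g(4) = mex{0} = 1
g(5) = mex{0} = 1
g(6) = mex{1} = 0
g(7) = mex{0,1} = 2
g(8) = mex{0,1} = 2
g(9) = mex{0} = 1
g(10) = mex{1,2} = 0
So g(10) = 0.
By the Sprague-Grundy theorem, the Grundy value of a sum of independent games is the XOR of the component values.
Combined value = 1 XOR 12 XOR 0 = 13.

13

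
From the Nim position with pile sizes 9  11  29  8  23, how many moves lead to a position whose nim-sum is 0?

Bitwise XOR of the heap sizes:
  01001  (9)
  01011  (11)
  11101  (29)
  01000  (8)
  10111  (23)
  -----
  00000  (0)
The nim-sum is already 0, so every move leaves a nonzero nim-sum — there are no winning moves.

0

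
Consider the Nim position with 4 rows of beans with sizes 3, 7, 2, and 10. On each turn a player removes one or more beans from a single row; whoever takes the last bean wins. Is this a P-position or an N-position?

N-position

Nim-sum: 3 ⊕ 7 ⊕ 2 ⊕ 10 = 12.
The nim-sum is 12 ≠ 0, so this is an N-position: the player to move can win.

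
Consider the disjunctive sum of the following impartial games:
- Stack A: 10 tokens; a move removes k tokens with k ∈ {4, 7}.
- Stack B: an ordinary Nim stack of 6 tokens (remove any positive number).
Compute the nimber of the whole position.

4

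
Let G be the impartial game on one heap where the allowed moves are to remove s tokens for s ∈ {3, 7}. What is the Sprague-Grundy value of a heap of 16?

Grundy values for subtraction set {3, 7}:
k:     0  1  2  3  4  5  6  7  8  9 10 11 12 13 14 15 16
g(k):  0  0  0  1  1  1  0  2  2  1  0  0  0  1  1  1  0
So g(16) = 0.

0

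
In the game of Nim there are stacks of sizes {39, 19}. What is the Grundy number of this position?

52

In binary:
  100111  (39)
  010011  (19)
  ------
  110100  (52)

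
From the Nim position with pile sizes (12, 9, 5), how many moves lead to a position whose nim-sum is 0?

Write each in binary and XOR column by column:
  1100  (12)
  1001  (9)
  0101  (5)
  ----
  0000  (0)
The nim-sum is already 0, so every move leaves a nonzero nim-sum — there are no winning moves.

0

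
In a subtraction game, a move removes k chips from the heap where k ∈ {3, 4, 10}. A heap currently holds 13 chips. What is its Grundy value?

Build the Grundy sequence with g(k) = mex{g(k−s) : s ∈ {3, 4, 10}, s ≤ k}:
k:     0  1  2  3  4  5  6  7  8  9 10 11 12 13
g(k):  0  0  0  1  1  1  2  0  0  0  1  1  1  2
So g(13) = 2.

2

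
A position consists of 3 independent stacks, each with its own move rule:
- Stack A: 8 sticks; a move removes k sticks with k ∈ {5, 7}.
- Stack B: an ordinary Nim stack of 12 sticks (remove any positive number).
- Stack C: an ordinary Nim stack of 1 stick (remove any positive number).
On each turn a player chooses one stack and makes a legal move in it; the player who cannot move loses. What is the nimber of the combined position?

12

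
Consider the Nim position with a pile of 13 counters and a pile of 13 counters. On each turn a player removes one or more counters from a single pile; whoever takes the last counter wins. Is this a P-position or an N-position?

P-position

Write each in binary and XOR column by column:
  1101  (13)
  1101  (13)
  ----
  0000  (0)
The nim-sum is 0, so this is a P-position: the player to move is in a losing position under optimal play.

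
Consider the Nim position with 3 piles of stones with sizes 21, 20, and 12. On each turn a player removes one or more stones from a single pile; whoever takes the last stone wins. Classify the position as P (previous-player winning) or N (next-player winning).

N-position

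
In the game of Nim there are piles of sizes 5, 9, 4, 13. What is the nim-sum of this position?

5

Compute the nim-sum pairwise:
5 ^ 9 = 12
12 ^ 4 = 8
8 ^ 13 = 5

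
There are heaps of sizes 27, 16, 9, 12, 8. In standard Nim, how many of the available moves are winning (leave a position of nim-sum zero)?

1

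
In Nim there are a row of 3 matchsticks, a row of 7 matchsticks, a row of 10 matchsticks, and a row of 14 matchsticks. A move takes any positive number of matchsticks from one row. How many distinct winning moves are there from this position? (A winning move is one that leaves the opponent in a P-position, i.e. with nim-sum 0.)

0

Write each in binary and XOR column by column:
  0011  (3)
  0111  (7)
  1010  (10)
  1110  (14)
  ----
  0000  (0)
The nim-sum is already 0, so every move leaves a nonzero nim-sum — there are no winning moves.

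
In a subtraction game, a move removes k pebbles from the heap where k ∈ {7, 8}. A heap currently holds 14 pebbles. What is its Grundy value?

2

Grundy values for subtraction set {7, 8}:
g(0) = mex{} = 0
g(1) = mex{} = 0
g(2) = mex{} = 0
g(3) = mex{} = 0
g(4) = mex{} = 0
g(5) = mex{} = 0
g(6) = mex{} = 0
g(7) = mex{0} = 1
g(8) = mex{0} = 1
g(9) = mex{0} = 1
g(10) = mex{0} = 1
g(11) = mex{0} = 1
g(12) = mex{0} = 1
g(13) = mex{0} = 1
g(14) = mex{0,1} = 2
So g(14) = 2.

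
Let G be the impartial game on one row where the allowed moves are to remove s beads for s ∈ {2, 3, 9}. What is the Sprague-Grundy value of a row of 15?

Grundy values for subtraction set {2, 3, 9}:
k:     0  1  2  3  4  5  6  7  8  9 10 11 12 13 14 15
g(k):  0  0  1  1  2  0  0  1  1  2  2  0  0  1  1  2
So g(15) = 2.

2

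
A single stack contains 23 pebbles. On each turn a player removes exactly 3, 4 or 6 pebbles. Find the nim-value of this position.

1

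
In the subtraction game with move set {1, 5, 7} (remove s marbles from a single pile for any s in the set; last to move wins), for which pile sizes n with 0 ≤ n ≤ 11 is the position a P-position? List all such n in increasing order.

Grundy values for subtraction set {1, 5, 7}:
k:     0  1  2  3  4  5  6  7  8  9 10 11
g(k):  0  1  0  1  0  1  0  1  0  1  0  1
The P-positions (g = 0) in 0..11 are 0, 2, 4, 6, 8, 10.

0, 2, 4, 6, 8, 10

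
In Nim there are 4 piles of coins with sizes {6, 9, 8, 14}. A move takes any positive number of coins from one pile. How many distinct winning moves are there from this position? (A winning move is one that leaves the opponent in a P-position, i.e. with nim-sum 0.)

Compute the nim-sum pairwise:
6 ^ 9 = 15
15 ^ 8 = 7
7 ^ 14 = 9
The overall nim-sum is X = 9. A pile of size p has a winning move iff p XOR X < p (reduce it to p XOR X).
  6: 6 XOR 9 = 15 ≥ 6 — no move.
  9: 9 XOR 9 = 0 < 9 — winning move (to 0).
  8: 8 XOR 9 = 1 < 8 — winning move (to 1).
  14: 14 XOR 9 = 7 < 14 — winning move (to 7).
That gives 3 winning moves.

3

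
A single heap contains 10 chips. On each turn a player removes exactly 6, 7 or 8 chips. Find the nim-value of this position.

Grundy values for subtraction set {6, 7, 8}:
g(0) = mex{} = 0
g(1) = mex{} = 0
g(2) = mex{} = 0
g(3) = mex{} = 0
g(4) = mex{} = 0
g(5) = mex{} = 0
g(6) = mex{0} = 1
g(7) = mex{0} = 1
g(8) = mex{0} = 1
g(9) = mex{0} = 1
g(10) = mex{0} = 1
So g(10) = 1.

1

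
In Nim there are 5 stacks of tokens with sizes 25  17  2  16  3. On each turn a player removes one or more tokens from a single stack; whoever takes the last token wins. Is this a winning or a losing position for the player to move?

Winning position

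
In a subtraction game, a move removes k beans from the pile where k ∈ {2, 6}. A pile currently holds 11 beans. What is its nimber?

1

Build the Grundy sequence with g(k) = mex{g(k−s) : s ∈ {2, 6}, s ≤ k}:
k:     0  1  2  3  4  5  6  7  8  9 10 11
g(k):  0  0  1  1  0  0  1  1  0  0  1  1
So g(11) = 1.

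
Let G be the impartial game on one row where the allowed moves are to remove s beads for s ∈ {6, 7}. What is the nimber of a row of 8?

Compute g(0), g(1), … for moves {6, 7}:
k:     0  1  2  3  4  5  6  7  8
g(k):  0  0  0  0  0  0  1  1  1
So g(8) = 1.

1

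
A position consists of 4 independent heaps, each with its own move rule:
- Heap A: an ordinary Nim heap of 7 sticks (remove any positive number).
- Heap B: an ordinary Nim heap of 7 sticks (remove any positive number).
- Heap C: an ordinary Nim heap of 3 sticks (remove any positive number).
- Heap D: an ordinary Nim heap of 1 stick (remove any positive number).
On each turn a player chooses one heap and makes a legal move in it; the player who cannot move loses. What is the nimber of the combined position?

Heap A is a plain Nim heap of size 7, so its Grundy value is 7.
Heap B is a plain Nim heap of size 7, so its Grundy value is 7.
Heap C is a plain Nim heap of size 3, so its Grundy value is 3.
Heap D is a plain Nim heap of size 1, so its Grundy value is 1.
The value of a disjunctive sum is the nim-sum of the parts.
Combined value = 7 XOR 7 XOR 3 XOR 1 = 2.

2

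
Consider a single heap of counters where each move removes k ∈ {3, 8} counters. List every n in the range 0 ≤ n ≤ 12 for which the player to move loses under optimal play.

0, 1, 2, 6, 7, 11, 12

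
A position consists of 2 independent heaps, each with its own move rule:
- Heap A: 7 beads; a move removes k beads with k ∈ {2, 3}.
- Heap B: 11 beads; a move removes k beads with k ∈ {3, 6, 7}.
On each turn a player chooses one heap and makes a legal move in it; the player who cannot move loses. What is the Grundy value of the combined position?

1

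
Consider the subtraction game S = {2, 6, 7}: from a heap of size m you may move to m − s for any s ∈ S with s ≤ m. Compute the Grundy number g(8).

2

Grundy values for subtraction set {2, 6, 7}:
k:     0  1  2  3  4  5  6  7  8
g(k):  0  0  1  1  0  0  1  1  2
So g(8) = 2.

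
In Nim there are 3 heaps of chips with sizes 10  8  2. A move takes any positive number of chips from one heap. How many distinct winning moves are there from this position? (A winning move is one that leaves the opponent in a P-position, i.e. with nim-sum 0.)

0

Bitwise XOR of the heap sizes:
  1010  (10)
  1000  (8)
  0010  (2)
  ----
  0000  (0)
The nim-sum is already 0, so every move leaves a nonzero nim-sum — there are no winning moves.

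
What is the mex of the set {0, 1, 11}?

2

The values 0, 1 are all present; 2 is the first non-negative integer missing from the set.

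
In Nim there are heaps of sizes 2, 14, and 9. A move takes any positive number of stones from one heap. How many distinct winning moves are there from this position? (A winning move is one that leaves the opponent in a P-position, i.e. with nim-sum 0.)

1

Nim-sum: 2 ^ 14 ^ 9 = 5.
The overall nim-sum is X = 5. A heap of size p has a winning move iff p XOR X < p (reduce it to p XOR X).
  2: 2 XOR 5 = 7 ≥ 2 — no move.
  14: 14 XOR 5 = 11 < 14 — winning move (to 11).
  9: 9 XOR 5 = 12 ≥ 9 — no move.
That gives 1 winning move.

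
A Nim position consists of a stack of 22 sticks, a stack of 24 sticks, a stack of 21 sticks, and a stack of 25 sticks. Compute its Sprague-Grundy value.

Nim-sum: 22 ^ 24 ^ 21 ^ 25 = 2.

2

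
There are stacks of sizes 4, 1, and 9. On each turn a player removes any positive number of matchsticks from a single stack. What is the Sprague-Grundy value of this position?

Compute the nim-sum pairwise:
4 ⊕ 1 = 5
5 ⊕ 9 = 12

12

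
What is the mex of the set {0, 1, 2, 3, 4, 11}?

5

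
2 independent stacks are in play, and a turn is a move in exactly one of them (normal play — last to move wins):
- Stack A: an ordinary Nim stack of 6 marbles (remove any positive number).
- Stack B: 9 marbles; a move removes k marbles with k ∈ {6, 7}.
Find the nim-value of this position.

Stack A is a plain Nim stack of size 6, so its Grundy value is 6.
For stack B, compute g(0), g(1), … with moves {6, 7}:
k:     0  1  2  3  4  5  6  7  8  9
g(k):  0  0  0  0  0  0  1  1  1  1
So g(9) = 1.
The value of a disjunctive sum is the nim-sum of the parts.
Combined value = 6 XOR 1 = 7.

7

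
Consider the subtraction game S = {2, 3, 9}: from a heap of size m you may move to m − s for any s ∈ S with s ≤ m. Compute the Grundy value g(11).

Compute g(0), g(1), … for moves {2, 3, 9}:
g(0) = mex{} = 0
g(1) = mex{} = 0
g(2) = mex{0} = 1
g(3) = mex{0} = 1
g(4) = mex{0,1} = 2
g(5) = mex{1} = 0
g(6) = mex{1,2} = 0
g(7) = mex{0,2} = 1
g(8) = mex{0} = 1
g(9) = mex{0,1} = 2
g(10) = mex{0,1} = 2
g(11) = mex{1,2} = 0
So g(11) = 0.

0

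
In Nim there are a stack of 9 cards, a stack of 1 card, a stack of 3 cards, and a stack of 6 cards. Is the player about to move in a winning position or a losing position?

Winning position

Bitwise XOR of the heap sizes:
  1001  (9)
  0001  (1)
  0011  (3)
  0110  (6)
  ----
  1101  (13)
The nim-sum is 13 ≠ 0, so this is an N-position: the player to move can win.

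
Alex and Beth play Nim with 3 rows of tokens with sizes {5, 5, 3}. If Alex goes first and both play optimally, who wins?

Alex wins

Compute the nim-sum pairwise:
5 ⊕ 5 = 0
0 ⊕ 3 = 3
The nim-sum is 3 ≠ 0, so this is an N-position: the player to move can win; Alex has a winning move.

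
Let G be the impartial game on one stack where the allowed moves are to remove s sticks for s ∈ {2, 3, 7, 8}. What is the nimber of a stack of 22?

Grundy values for subtraction set {2, 3, 7, 8}:
k:     0  1  2  3  4  5  6  7  8  9 10 11 12 13 14 15 16 17 18 19 20 21 22
g(k):  0  0  1  1  2  0  0  1  1  2  0  0  1  1  2  0  0  1  1  2  0  0  1
So g(22) = 1.

1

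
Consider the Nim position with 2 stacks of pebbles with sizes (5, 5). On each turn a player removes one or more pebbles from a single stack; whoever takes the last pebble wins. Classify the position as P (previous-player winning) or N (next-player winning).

P-position

Write each in binary and XOR column by column:
  101  (5)
  101  (5)
  ---
  000  (0)
The nim-sum is 0, so this is a P-position: the player to move is in a losing position under optimal play.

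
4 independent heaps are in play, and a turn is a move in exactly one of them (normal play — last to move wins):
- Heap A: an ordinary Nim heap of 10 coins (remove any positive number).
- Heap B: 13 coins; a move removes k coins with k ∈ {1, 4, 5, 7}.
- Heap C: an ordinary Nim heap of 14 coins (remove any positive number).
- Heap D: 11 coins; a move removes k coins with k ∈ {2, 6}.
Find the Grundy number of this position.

Heap A is a plain Nim heap of size 10, so its Grundy value is 10.
For heap B, compute g(0), g(1), … with moves {1, 4, 5, 7}:
g(0) = mex{} = 0
g(1) = mex{0} = 1
g(2) = mex{1} = 0
g(3) = mex{0} = 1
g(4) = mex{0,1} = 2
g(5) = mex{0,1,2} = 3
g(6) = mex{0,1,3} = 2
g(7) = mex{0,1,2} = 3
g(8) = mex{1,2,3} = 0
g(9) = mex{0,2,3} = 1
g(10) = mex{1,2,3} = 0
g(11) = mex{0,2,3} = 1
g(12) = mex{0,1,3} = 2
g(13) = mex{0,1,2} = 3
So g(13) = 3.
Heap C is a plain Nim heap of size 14, so its Grundy value is 14.
For heap D, compute g(0), g(1), … with moves {2, 6}:
g(0) = mex{} = 0
g(1) = mex{} = 0
g(2) = mex{0} = 1
g(3) = mex{0} = 1
g(4) = mex{1} = 0
g(5) = mex{1} = 0
g(6) = mex{0} = 1
g(7) = mex{0} = 1
g(8) = mex{1} = 0
g(9) = mex{1} = 0
g(10) = mex{0} = 1
g(11) = mex{0} = 1
So g(11) = 1.
By the Sprague-Grundy theorem, the Grundy value of a sum of independent games is the XOR of the component values.
Combined value = 10 ⊕ 3 ⊕ 14 ⊕ 1 = 6.

6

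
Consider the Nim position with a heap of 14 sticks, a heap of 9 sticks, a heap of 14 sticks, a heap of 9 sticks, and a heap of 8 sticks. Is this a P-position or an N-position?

N-position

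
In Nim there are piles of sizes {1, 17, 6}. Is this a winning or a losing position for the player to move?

Winning position

In binary:
  00001  (1)
  10001  (17)
  00110  (6)
  -----
  10110  (22)
The nim-sum is 22 ≠ 0, so this is an N-position: the player to move can win.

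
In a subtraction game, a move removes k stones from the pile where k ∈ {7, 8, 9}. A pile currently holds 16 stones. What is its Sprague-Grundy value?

0

Build the Grundy sequence with g(k) = mex{g(k−s) : s ∈ {7, 8, 9}, s ≤ k}:
k:     0  1  2  3  4  5  6  7  8  9 10 11 12 13 14 15 16
g(k):  0  0  0  0  0  0  0  1  1  1  1  1  1  1  2  2  0
So g(16) = 0.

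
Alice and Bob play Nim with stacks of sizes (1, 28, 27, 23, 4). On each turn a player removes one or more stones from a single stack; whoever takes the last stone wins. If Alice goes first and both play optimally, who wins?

Compute the nim-sum pairwise:
1 ^ 28 = 29
29 ^ 27 = 6
6 ^ 23 = 17
17 ^ 4 = 21
The nim-sum is 21 ≠ 0, so this is an N-position: the player to move can win; Alice has a winning move.

Alice wins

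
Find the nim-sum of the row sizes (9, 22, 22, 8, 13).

Bitwise XOR of the heap sizes:
  01001  (9)
  10110  (22)
  10110  (22)
  01000  (8)
  01101  (13)
  -----
  01100  (12)

12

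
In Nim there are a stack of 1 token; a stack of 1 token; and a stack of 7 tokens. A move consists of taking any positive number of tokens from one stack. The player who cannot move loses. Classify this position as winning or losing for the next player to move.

Compute the nim-sum pairwise:
1 ^ 1 = 0
0 ^ 7 = 7
The nim-sum is 7 ≠ 0, so this is an N-position: the player to move can win.

Winning position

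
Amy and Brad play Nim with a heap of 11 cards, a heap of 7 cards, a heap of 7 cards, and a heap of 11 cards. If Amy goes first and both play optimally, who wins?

Write each in binary and XOR column by column:
  1011  (11)
  0111  (7)
  0111  (7)
  1011  (11)
  ----
  0000  (0)
The nim-sum is 0, so this is a P-position: the player to move is in a losing position under optimal play; Amy is about to move from it and so loses — Brad wins.

Brad wins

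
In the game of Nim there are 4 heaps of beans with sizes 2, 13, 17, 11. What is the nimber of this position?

21

Bitwise XOR of the heap sizes:
  00010  (2)
  01101  (13)
  10001  (17)
  01011  (11)
  -----
  10101  (21)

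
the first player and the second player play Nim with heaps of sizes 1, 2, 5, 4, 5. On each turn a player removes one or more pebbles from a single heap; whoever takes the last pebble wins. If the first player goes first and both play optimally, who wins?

Bitwise XOR of the heap sizes:
  001  (1)
  010  (2)
  101  (5)
  100  (4)
  101  (5)
  ---
  111  (7)
The nim-sum is 7 ≠ 0, so this is an N-position: the player to move can win; the first player has a winning move.

the first player wins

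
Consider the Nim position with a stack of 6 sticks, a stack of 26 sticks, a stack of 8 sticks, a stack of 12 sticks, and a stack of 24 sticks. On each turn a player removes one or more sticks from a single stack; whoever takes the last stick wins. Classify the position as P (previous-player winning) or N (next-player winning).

Compute the nim-sum pairwise:
6 XOR 26 = 28
28 XOR 8 = 20
20 XOR 12 = 24
24 XOR 24 = 0
The nim-sum is 0, so this is a P-position: the player to move is in a losing position under optimal play.

P-position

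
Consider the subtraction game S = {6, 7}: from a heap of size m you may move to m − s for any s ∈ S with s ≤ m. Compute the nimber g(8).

1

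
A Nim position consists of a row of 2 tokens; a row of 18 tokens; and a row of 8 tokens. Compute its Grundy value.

24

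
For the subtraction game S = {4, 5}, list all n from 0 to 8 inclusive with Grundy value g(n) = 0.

Build the Grundy sequence with g(k) = mex{g(k−s) : s ∈ {4, 5}, s ≤ k}:
k:     0  1  2  3  4  5  6  7  8
g(k):  0  0  0  0  1  1  1  1  2
The P-positions (g = 0) in 0..8 are 0, 1, 2, 3.

0, 1, 2, 3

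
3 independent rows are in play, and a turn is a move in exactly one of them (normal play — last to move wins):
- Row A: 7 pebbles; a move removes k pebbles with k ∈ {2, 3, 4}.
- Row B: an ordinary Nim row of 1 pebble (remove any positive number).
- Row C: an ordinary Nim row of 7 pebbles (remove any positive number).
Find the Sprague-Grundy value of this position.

6

Grundy values for row A (subtraction set {2, 3, 4}):
k:     0  1  2  3  4  5  6  7
g(k):  0  0  1  1  2  2  0  0
So g(7) = 0.
Row B is a plain Nim row of size 1, so its Grundy value is 1.
Row C is a plain Nim row of size 7, so its Grundy value is 7.
The value of a disjunctive sum is the nim-sum of the parts.
Combined value = 0 XOR 1 XOR 7 = 6.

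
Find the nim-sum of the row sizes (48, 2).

50

Compute the nim-sum pairwise:
48 ^ 2 = 50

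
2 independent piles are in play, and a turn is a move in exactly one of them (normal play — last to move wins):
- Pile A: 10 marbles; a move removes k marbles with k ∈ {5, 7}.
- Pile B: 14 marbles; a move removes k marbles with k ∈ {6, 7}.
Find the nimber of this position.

For pile A, compute g(0), g(1), … with moves {5, 7}:
k:     0  1  2  3  4  5  6  7  8  9 10
g(k):  0  0  0  0  0  1  1  1  1  1  2
So g(10) = 2.
For pile B, compute g(0), g(1), … with moves {6, 7}:
k:     0  1  2  3  4  5  6  7  8  9 10 11 12 13 14
g(k):  0  0  0  0  0  0  1  1  1  1  1  1  2  0  0
So g(14) = 0.
By the Sprague-Grundy theorem, the Grundy value of a sum of independent games is the XOR of the component values.
Combined value = 2 XOR 0 = 2.

2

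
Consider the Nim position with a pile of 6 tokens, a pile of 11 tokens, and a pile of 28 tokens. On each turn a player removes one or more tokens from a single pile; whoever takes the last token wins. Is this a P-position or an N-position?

N-position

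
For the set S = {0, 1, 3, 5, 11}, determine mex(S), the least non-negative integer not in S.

2

The values 0, 1 are all present; 2 is the first non-negative integer missing from the set.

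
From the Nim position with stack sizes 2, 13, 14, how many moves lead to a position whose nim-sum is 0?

1

Compute the nim-sum pairwise:
2 ^ 13 = 15
15 ^ 14 = 1
The overall nim-sum is X = 1. A stack of size p has a winning move iff p XOR X < p (reduce it to p XOR X).
  2: 2 XOR 1 = 3 ≥ 2 — no move.
  13: 13 XOR 1 = 12 < 13 — winning move (to 12).
  14: 14 XOR 1 = 15 ≥ 14 — no move.
That gives 1 winning move.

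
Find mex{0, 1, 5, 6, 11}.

The values 0, 1 are all present; 2 is the first non-negative integer missing from the set.

2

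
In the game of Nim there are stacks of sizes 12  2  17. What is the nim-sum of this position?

Nim-sum: 12 ^ 2 ^ 17 = 31.

31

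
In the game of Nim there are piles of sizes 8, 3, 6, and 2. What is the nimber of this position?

15

Nim-sum: 8 XOR 3 XOR 6 XOR 2 = 15.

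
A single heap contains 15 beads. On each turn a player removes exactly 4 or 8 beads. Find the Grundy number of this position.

Grundy values for subtraction set {4, 8}:
k:     0  1  2  3  4  5  6  7  8  9 10 11 12 13 14 15
g(k):  0  0  0  0  1  1  1  1  2  2  2  2  0  0  0  0
So g(15) = 0.

0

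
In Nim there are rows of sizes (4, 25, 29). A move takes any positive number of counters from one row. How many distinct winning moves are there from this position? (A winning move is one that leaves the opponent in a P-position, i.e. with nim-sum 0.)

In binary:
  00100  (4)
  11001  (25)
  11101  (29)
  -----
  00000  (0)
The nim-sum is already 0, so every move leaves a nonzero nim-sum — there are no winning moves.

0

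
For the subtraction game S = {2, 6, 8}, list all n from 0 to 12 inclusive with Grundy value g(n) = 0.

Grundy values for subtraction set {2, 6, 8}:
g(0) = mex{} = 0
g(1) = mex{} = 0
g(2) = mex{0} = 1
g(3) = mex{0} = 1
g(4) = mex{1} = 0
g(5) = mex{1} = 0
g(6) = mex{0} = 1
g(7) = mex{0} = 1
g(8) = mex{0,1} = 2
g(9) = mex{0,1} = 2
g(10) = mex{0,1,2} = 3
g(11) = mex{0,1,2} = 3
g(12) = mex{0,1,3} = 2
The P-positions (g = 0) in 0..12 are 0, 1, 4, 5.

0, 1, 4, 5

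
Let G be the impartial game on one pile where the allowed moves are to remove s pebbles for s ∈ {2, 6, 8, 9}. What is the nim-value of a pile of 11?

Grundy values for subtraction set {2, 6, 8, 9}:
k:     0  1  2  3  4  5  6  7  8  9 10 11
g(k):  0  0  1  1  0  0  1  1  2  2  3  3
So g(11) = 3.

3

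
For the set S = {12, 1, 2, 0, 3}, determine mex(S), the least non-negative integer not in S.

4

The values 0, 1, 2, 3 are all present; 4 is the first non-negative integer missing from the set.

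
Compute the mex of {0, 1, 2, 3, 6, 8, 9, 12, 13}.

4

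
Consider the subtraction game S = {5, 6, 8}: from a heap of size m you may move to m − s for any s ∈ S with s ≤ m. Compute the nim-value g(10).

2

Build the Grundy sequence with g(k) = mex{g(k−s) : s ∈ {5, 6, 8}, s ≤ k}:
k:     0  1  2  3  4  5  6  7  8  9 10
g(k):  0  0  0  0  0  1  1  1  1  1  2
So g(10) = 2.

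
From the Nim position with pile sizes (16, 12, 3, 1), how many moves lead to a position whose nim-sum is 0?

Compute the nim-sum pairwise:
16 ^ 12 = 28
28 ^ 3 = 31
31 ^ 1 = 30
The overall nim-sum is X = 30. A pile of size p has a winning move iff p XOR X < p (reduce it to p XOR X).
  16: 16 XOR 30 = 14 < 16 — winning move (to 14).
  12: 12 XOR 30 = 18 ≥ 12 — no move.
  3: 3 XOR 30 = 29 ≥ 3 — no move.
  1: 1 XOR 30 = 31 ≥ 1 — no move.
That gives 1 winning move.

1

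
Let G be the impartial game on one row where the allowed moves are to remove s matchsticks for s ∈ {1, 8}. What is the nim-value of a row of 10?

1

Compute g(0), g(1), … for moves {1, 8}:
k:     0  1  2  3  4  5  6  7  8  9 10
g(k):  0  1  0  1  0  1  0  1  2  0  1
So g(10) = 1.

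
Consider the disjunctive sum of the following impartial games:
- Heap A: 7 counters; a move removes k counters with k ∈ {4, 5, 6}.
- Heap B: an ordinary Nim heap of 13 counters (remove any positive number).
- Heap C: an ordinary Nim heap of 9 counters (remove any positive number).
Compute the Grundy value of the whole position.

5

Grundy values for heap A (subtraction set {4, 5, 6}):
g(0) = mex{} = 0
g(1) = mex{} = 0
g(2) = mex{} = 0
g(3) = mex{} = 0
g(4) = mex{0} = 1
g(5) = mex{0} = 1
g(6) = mex{0} = 1
g(7) = mex{0} = 1
So g(7) = 1.
Heap B is a plain Nim heap of size 13, so its Grundy value is 13.
Heap C is a plain Nim heap of size 9, so its Grundy value is 9.
By the Sprague-Grundy theorem, the Grundy value of a sum of independent games is the XOR of the component values.
Combined value = 1 XOR 13 XOR 9 = 5.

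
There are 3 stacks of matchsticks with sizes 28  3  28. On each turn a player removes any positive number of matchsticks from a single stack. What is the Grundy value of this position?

3

Compute the nim-sum pairwise:
28 ^ 3 = 31
31 ^ 28 = 3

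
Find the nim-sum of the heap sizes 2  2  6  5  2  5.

Write each in binary and XOR column by column:
  010  (2)
  010  (2)
  110  (6)
  101  (5)
  010  (2)
  101  (5)
  ---
  100  (4)

4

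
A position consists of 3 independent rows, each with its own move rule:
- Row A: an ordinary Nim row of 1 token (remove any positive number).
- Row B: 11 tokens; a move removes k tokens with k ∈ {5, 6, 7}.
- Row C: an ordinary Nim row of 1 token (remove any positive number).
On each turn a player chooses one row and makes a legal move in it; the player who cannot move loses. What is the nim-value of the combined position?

2

Row A is a plain Nim row of size 1, so its Grundy value is 1.
Grundy values for row B (subtraction set {5, 6, 7}):
g(0) = mex{} = 0
g(1) = mex{} = 0
g(2) = mex{} = 0
g(3) = mex{} = 0
g(4) = mex{} = 0
g(5) = mex{0} = 1
g(6) = mex{0} = 1
g(7) = mex{0} = 1
g(8) = mex{0} = 1
g(9) = mex{0} = 1
g(10) = mex{0,1} = 2
g(11) = mex{0,1} = 2
So g(11) = 2.
Row C is a plain Nim row of size 1, so its Grundy value is 1.
The value of a disjunctive sum is the nim-sum of the parts.
Combined value = 1 XOR 2 XOR 1 = 2.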